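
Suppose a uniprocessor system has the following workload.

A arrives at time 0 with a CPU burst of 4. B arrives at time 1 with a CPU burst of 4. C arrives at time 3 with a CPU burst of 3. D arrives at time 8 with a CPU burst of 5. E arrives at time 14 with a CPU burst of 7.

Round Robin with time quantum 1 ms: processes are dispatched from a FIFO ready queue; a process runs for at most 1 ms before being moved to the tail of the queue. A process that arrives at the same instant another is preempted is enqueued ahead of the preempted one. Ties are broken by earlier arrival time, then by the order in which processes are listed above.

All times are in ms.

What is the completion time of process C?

Gantt: | A 0-1 | B 1-2 | A 2-3 | B 3-4 | C 4-5 | A 5-6 | B 6-7 | C 7-8 | A 8-9 | B 9-10 | D 10-11 | C 11-12 | D 12-14 | E 14-15 | D 15-16 | E 16-17 | D 17-18 | E 18-23 |
Completion: A=9  B=10  C=12  D=18  E=23
Turnaround (C−A): A=9  B=9  C=9  D=10  E=9

12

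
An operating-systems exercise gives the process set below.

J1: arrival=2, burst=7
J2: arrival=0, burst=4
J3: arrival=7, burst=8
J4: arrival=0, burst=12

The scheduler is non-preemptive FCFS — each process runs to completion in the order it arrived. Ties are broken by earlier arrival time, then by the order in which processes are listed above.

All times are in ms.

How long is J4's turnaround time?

16

Timeline: | J2 0-4 | J4 4-16 | J1 16-23 | J3 23-31 |
Completion: J1=23  J2=4  J3=31  J4=16
Turnaround (C−A): J1=21  J2=4  J3=24  J4=16
Turnaround(J4) = completion − arrival = 16 − 0 = 16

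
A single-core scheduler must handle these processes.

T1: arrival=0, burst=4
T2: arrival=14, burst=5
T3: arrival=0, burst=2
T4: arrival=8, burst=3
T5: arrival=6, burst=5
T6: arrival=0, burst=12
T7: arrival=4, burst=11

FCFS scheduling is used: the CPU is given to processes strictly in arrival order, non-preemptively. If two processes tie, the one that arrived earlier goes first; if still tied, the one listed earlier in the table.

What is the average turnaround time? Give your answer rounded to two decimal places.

19.71

Timeline: | T1 0-4 | T3 4-6 | T6 6-18 | T7 18-29 | T5 29-34 | T4 34-37 | T2 37-42 |
Completion: T1=4  T2=42  T3=6  T4=37  T5=34  T6=18  T7=29
Turnaround times: T1=4, T2=28, T3=6, T4=29, T5=28, T6=18, T7=25
Average turnaround = (4+28+6+29+28+18+25) / 7 = 138/7 = 19.71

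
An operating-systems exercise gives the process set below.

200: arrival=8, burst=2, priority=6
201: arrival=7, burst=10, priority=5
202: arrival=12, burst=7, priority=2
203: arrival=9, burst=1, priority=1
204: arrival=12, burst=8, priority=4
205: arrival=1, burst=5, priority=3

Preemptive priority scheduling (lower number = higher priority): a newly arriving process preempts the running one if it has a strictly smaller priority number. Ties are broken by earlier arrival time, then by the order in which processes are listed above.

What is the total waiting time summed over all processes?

Timeline: | idle 0-1 | 205 1-6 | idle 6-7 | 201 7-9 | 203 9-10 | 201 10-12 | 202 12-19 | 204 19-27 | 201 27-33 | 200 33-35 |
Completion: 200=35  201=33  202=19  203=10  204=27  205=6
Waiting = turnaround − burst: 200=25, 201=16, 202=0, 203=0, 204=7, 205=0
Total waiting = 25 + 16 + 0 + 0 + 7 + 0 = 48

48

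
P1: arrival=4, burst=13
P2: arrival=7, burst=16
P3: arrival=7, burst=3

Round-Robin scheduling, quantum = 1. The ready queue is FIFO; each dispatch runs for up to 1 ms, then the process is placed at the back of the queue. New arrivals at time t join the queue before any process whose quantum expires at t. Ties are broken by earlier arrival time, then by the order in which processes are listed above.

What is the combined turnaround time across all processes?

63

Timeline: | idle 0-4 | P1 4-7 | P2 7-8 | P3 8-9 | P1 9-10 | P2 10-11 | P3 11-12 | P1 12-13 | P2 13-14 | P3 14-15 | P1 15-16 | P2 16-17 | P1 17-18 | P2 18-19 | P1 19-20 | P2 20-21 | P1 21-22 | P2 22-23 | P1 23-24 | P2 24-25 | P1 25-26 | P2 26-27 | P1 27-28 | P2 28-29 | P1 29-30 | P2 30-36 |
Completion: P1=30  P2=36  P3=15
Turnaround (C−A): P1=26  P2=29  P3=8
Turnaround = completion − arrival: P1=26, P2=29, P3=8
Total turnaround = 26 + 29 + 8 = 63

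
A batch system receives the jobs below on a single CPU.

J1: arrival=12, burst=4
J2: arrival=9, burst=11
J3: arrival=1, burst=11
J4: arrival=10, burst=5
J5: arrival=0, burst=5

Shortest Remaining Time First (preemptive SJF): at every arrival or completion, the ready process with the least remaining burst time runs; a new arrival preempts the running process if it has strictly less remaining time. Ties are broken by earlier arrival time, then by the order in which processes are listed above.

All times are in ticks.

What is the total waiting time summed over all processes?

32

Schedule: | J5 0-5 | J3 5-10 | J4 10-15 | J1 15-19 | J3 19-25 | J2 25-36 |
Completion: J1=19  J2=36  J3=25  J4=15  J5=5
Turnaround (C−A): J1=7  J2=27  J3=24  J4=5  J5=5
Waiting = turnaround − burst: J1=3, J2=16, J3=13, J4=0, J5=0
Total waiting = 3 + 16 + 13 + 0 + 0 = 32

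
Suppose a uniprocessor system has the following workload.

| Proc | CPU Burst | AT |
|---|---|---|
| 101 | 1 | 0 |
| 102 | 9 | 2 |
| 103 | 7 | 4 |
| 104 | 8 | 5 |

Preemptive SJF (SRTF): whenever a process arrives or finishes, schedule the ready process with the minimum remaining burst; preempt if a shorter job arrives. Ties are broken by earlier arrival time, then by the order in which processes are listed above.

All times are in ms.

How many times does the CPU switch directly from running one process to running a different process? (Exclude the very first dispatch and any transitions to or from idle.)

Gantt: | 101 0-1 | idle 1-2 | 102 2-11 | 103 11-18 | 104 18-26 |
Completion: 101=1  102=11  103=18  104=26
Turnaround (C−A): 101=1  102=9  103=14  104=21

2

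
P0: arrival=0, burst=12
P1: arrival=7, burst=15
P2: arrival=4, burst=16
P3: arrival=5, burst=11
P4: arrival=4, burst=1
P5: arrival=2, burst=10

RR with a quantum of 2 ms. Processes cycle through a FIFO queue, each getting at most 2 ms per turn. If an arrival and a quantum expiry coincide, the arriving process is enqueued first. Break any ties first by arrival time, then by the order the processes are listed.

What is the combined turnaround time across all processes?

258

Schedule: | P0 0-2 | P5 2-4 | P0 4-6 | P2 6-8 | P4 8-9 | P5 9-11 | P3 11-13 | P0 13-15 | P1 15-17 | P2 17-19 | P5 19-21 | P3 21-23 | P0 23-25 | P1 25-27 | P2 27-29 | P5 29-31 | P3 31-33 | P0 33-35 | P1 35-37 | P2 37-39 | P5 39-41 | P3 41-43 | P0 43-45 | P1 45-47 | P2 47-49 | P3 49-51 | P1 51-53 | P2 53-55 | P3 55-56 | P1 56-58 | P2 58-60 | P1 60-62 | P2 62-64 | P1 64-65 |
Completion: P0=45  P1=65  P2=64  P3=56  P4=9  P5=41
Turnaround (C−A): P0=45  P1=58  P2=60  P3=51  P4=5  P5=39
Turnaround = completion − arrival: P0=45, P1=58, P2=60, P3=51, P4=5, P5=39
Total turnaround = 45 + 58 + 60 + 51 + 5 + 39 = 258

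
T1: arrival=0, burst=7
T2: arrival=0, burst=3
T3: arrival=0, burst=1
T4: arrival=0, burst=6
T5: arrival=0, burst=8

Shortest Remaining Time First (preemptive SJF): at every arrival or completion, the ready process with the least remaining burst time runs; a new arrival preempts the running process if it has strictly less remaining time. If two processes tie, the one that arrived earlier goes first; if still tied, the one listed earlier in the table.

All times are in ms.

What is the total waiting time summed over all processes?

32

Timeline: | T3 0-1 | T2 1-4 | T4 4-10 | T1 10-17 | T5 17-25 |
Completion: T1=17  T2=4  T3=1  T4=10  T5=25
Turnaround (C−A): T1=17  T2=4  T3=1  T4=10  T5=25
Waiting = turnaround − burst: T1=10, T2=1, T3=0, T4=4, T5=17
Total waiting = 10 + 1 + 0 + 4 + 17 = 32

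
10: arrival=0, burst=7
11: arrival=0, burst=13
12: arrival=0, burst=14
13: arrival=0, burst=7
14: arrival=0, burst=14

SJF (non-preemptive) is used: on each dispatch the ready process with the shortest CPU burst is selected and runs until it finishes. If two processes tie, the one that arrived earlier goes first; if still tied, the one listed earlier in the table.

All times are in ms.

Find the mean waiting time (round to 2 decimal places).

Timeline: | 10 0-7 | 13 7-14 | 11 14-27 | 12 27-41 | 14 41-55 |
Completion: 10=7  11=27  12=41  13=14  14=55
Turnaround (C−A): 10=7  11=27  12=41  13=14  14=55
Waiting times: 10=0, 11=14, 12=27, 13=7, 14=41
Average waiting = (0+14+27+7+41) / 5 = 89/5 = 17.80

17.80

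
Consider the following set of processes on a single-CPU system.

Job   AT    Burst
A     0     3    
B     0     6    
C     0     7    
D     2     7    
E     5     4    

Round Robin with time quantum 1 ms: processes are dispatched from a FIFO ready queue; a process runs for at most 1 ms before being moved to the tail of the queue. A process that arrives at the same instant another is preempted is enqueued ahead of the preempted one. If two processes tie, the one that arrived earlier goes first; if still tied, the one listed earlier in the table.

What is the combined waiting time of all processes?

Schedule: | A 0-1 | B 1-2 | C 2-3 | A 3-4 | D 4-5 | B 5-6 | C 6-7 | A 7-8 | E 8-9 | D 9-10 | B 10-11 | C 11-12 | E 12-13 | D 13-14 | B 14-15 | C 15-16 | E 16-17 | D 17-18 | B 18-19 | C 19-20 | E 20-21 | D 21-22 | B 22-23 | C 23-24 | D 24-25 | C 25-26 | D 26-27 |
Completion: A=8  B=23  C=26  D=27  E=21
Turnaround (C−A): A=8  B=23  C=26  D=25  E=16
Waiting = turnaround − burst: A=5, B=17, C=19, D=18, E=12
Total waiting = 5 + 17 + 19 + 18 + 12 = 71

71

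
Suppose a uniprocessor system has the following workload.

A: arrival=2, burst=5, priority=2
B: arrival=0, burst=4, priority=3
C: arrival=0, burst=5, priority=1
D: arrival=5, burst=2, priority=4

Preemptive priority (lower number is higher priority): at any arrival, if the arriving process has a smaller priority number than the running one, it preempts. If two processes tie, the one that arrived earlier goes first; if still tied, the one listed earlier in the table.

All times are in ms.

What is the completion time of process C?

5

Timeline: | C 0-5 | A 5-10 | B 10-14 | D 14-16 |
Completion: A=10  B=14  C=5  D=16
Turnaround (C−A): A=8  B=14  C=5  D=11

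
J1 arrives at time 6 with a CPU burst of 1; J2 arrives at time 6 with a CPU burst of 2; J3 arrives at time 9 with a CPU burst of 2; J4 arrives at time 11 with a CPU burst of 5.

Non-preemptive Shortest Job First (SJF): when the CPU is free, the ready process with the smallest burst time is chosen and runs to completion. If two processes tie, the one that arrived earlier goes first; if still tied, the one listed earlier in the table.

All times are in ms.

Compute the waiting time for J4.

0

Timeline: | idle 0-6 | J1 6-7 | J2 7-9 | J3 9-11 | J4 11-16 |
Completion: J1=7  J2=9  J3=11  J4=16
Turnaround (C−A): J1=1  J2=3  J3=2  J4=5
Waiting(J4) = turnaround − burst = 5 − 5 = 0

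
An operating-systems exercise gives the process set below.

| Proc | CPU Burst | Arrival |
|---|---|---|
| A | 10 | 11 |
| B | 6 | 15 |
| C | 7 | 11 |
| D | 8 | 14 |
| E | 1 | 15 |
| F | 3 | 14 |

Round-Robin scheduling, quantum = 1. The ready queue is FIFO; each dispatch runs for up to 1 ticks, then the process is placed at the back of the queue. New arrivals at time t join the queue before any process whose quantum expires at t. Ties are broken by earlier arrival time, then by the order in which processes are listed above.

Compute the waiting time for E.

4

Schedule: | idle 0-11 | A 11-12 | C 12-13 | A 13-14 | C 14-15 | D 15-16 | F 16-17 | A 17-18 | B 18-19 | E 19-20 | C 20-21 | D 21-22 | F 22-23 | A 23-24 | B 24-25 | C 25-26 | D 26-27 | F 27-28 | A 28-29 | B 29-30 | C 30-31 | D 31-32 | A 32-33 | B 33-34 | C 34-35 | D 35-36 | A 36-37 | B 37-38 | C 38-39 | D 39-40 | A 40-41 | B 41-42 | D 42-43 | A 43-44 | D 44-45 | A 45-46 |
Completion: A=46  B=42  C=39  D=45  E=20  F=28
Turnaround (C−A): A=35  B=27  C=28  D=31  E=5  F=14
Waiting(E) = turnaround − burst = 5 − 1 = 4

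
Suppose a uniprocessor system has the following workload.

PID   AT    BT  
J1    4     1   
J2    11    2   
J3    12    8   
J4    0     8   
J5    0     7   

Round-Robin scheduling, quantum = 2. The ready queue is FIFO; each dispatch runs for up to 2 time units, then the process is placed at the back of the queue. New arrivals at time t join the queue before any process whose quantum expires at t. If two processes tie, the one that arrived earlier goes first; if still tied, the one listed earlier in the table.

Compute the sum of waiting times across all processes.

32

Timeline: | J4 0-2 | J5 2-4 | J4 4-6 | J1 6-7 | J5 7-9 | J4 9-11 | J5 11-13 | J2 13-15 | J4 15-17 | J3 17-19 | J5 19-20 | J3 20-26 |
Completion: J1=7  J2=15  J3=26  J4=17  J5=20
Turnaround (C−A): J1=3  J2=4  J3=14  J4=17  J5=20
Waiting = turnaround − burst: J1=2, J2=2, J3=6, J4=9, J5=13
Total waiting = 2 + 2 + 6 + 9 + 13 = 32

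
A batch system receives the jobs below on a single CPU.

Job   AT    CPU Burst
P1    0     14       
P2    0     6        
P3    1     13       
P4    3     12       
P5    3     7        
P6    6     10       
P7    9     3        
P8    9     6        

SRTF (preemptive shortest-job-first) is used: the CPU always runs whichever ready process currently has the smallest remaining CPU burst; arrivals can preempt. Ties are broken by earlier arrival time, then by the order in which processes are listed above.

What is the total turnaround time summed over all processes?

229

Gantt: | P2 0-6 | P5 6-9 | P7 9-12 | P5 12-16 | P8 16-22 | P6 22-32 | P4 32-44 | P3 44-57 | P1 57-71 |
Completion: P1=71  P2=6  P3=57  P4=44  P5=16  P6=32  P7=12  P8=22
Turnaround = completion − arrival: P1=71, P2=6, P3=56, P4=41, P5=13, P6=26, P7=3, P8=13
Total turnaround = 71 + 6 + 56 + 41 + 13 + 26 + 3 + 13 = 229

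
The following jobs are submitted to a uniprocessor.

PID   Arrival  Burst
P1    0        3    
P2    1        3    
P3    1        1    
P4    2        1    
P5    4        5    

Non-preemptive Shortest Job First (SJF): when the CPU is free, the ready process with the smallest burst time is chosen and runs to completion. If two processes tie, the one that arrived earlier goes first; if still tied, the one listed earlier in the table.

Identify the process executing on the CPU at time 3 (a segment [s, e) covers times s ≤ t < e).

P3

Gantt: | P1 0-3 | P3 3-4 | P4 4-5 | P2 5-8 | P5 8-13 |
Completion: P1=3  P2=8  P3=4  P4=5  P5=13
Turnaround (C−A): P1=3  P2=7  P3=3  P4=3  P5=9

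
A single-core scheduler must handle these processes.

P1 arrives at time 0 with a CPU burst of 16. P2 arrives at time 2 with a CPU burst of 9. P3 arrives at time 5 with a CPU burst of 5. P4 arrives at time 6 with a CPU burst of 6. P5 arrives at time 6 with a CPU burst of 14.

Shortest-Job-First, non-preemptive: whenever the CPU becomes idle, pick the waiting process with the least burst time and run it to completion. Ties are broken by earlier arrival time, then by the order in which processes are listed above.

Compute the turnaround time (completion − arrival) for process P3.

16

Timeline: | P1 0-16 | P3 16-21 | P4 21-27 | P2 27-36 | P5 36-50 |
Completion: P1=16  P2=36  P3=21  P4=27  P5=50
Turnaround (C−A): P1=16  P2=34  P3=16  P4=21  P5=44
Turnaround(P3) = completion − arrival = 21 − 5 = 16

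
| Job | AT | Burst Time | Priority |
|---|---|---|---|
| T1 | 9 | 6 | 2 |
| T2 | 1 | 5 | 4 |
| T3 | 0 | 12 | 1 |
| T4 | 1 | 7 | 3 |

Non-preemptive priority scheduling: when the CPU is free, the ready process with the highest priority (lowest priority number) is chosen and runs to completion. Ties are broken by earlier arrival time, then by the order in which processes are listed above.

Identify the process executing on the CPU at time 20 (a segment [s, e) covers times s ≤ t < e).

T4

Gantt: | T3 0-12 | T1 12-18 | T4 18-25 | T2 25-30 |
Completion: T1=18  T2=30  T3=12  T4=25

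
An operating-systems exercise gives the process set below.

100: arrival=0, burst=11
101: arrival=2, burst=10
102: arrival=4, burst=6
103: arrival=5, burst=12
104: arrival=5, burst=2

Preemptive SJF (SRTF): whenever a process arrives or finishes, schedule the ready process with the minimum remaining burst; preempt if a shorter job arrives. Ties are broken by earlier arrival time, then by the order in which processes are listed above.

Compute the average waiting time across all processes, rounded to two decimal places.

Gantt: | 100 0-4 | 102 4-5 | 104 5-7 | 102 7-12 | 100 12-19 | 101 19-29 | 103 29-41 |
Completion: 100=19  101=29  102=12  103=41  104=7
Waiting times: 100=8, 101=17, 102=2, 103=24, 104=0
Average waiting = (8+17+2+24+0) / 5 = 51/5 = 10.20

10.20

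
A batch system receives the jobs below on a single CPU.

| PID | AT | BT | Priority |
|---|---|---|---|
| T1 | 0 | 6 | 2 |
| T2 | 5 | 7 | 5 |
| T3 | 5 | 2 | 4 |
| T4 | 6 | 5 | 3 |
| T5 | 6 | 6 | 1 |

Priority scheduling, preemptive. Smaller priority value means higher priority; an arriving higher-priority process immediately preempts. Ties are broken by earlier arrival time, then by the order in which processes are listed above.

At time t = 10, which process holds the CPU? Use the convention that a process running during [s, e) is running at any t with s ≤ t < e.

Timeline: | T1 0-6 | T5 6-12 | T4 12-17 | T3 17-19 | T2 19-26 |
Completion: T1=6  T2=26  T3=19  T4=17  T5=12
Turnaround (C−A): T1=6  T2=21  T3=14  T4=11  T5=6

T5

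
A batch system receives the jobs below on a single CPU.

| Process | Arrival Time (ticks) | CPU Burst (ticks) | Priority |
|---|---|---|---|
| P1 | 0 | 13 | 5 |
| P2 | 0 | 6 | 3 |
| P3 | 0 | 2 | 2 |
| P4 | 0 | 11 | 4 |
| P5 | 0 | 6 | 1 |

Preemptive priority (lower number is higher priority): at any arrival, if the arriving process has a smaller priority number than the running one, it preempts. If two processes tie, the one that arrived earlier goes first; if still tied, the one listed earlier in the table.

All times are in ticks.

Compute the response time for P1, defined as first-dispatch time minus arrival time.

Schedule: | P5 0-6 | P3 6-8 | P2 8-14 | P4 14-25 | P1 25-38 |
Completion: P1=38  P2=14  P3=8  P4=25  P5=6
Turnaround (C−A): P1=38  P2=14  P3=8  P4=25  P5=6
Response(P1) = first start − arrival = 25 − 0 = 25

25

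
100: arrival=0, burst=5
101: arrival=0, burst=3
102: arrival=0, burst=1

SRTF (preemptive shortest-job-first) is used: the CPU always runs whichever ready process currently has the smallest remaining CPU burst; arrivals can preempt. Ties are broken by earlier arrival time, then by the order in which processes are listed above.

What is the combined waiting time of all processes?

5

Gantt: | 102 0-1 | 101 1-4 | 100 4-9 |
Completion: 100=9  101=4  102=1
Waiting = turnaround − burst: 100=4, 101=1, 102=0
Total waiting = 4 + 1 + 0 = 5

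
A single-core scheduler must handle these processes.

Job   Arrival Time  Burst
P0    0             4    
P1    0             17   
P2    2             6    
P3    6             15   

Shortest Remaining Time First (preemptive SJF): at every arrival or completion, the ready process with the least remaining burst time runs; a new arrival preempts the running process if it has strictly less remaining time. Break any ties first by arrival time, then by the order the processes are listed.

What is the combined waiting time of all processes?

Timeline: | P0 0-4 | P2 4-10 | P3 10-25 | P1 25-42 |
Completion: P0=4  P1=42  P2=10  P3=25
Waiting = turnaround − burst: P0=0, P1=25, P2=2, P3=4
Total waiting = 0 + 25 + 2 + 4 = 31

31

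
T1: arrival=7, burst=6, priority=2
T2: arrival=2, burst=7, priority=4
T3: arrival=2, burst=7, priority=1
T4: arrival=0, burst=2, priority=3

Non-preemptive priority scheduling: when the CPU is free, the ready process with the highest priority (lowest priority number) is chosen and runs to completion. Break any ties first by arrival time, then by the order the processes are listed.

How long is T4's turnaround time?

2

Schedule: | T4 0-2 | T3 2-9 | T1 9-15 | T2 15-22 |
Completion: T1=15  T2=22  T3=9  T4=2
Turnaround (C−A): T1=8  T2=20  T3=7  T4=2
Turnaround(T4) = completion − arrival = 2 − 0 = 2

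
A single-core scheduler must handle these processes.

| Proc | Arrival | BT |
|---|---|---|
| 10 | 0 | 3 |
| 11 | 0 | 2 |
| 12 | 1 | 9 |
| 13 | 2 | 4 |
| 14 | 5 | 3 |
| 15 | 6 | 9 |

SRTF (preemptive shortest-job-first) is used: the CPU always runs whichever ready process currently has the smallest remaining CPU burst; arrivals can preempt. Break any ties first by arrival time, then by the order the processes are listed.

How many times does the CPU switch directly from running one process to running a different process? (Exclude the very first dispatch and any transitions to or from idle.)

5

Schedule: | 11 0-2 | 10 2-5 | 14 5-8 | 13 8-12 | 12 12-21 | 15 21-30 |
Completion: 10=5  11=2  12=21  13=12  14=8  15=30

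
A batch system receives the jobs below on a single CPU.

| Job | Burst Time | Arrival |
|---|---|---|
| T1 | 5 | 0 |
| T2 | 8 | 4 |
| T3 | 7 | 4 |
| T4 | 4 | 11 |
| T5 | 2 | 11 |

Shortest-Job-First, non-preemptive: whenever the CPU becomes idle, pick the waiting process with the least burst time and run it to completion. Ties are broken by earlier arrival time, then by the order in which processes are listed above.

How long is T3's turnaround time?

8

Timeline: | T1 0-5 | T3 5-12 | T5 12-14 | T4 14-18 | T2 18-26 |
Completion: T1=5  T2=26  T3=12  T4=18  T5=14
Turnaround (C−A): T1=5  T2=22  T3=8  T4=7  T5=3
Turnaround(T3) = completion − arrival = 12 − 4 = 8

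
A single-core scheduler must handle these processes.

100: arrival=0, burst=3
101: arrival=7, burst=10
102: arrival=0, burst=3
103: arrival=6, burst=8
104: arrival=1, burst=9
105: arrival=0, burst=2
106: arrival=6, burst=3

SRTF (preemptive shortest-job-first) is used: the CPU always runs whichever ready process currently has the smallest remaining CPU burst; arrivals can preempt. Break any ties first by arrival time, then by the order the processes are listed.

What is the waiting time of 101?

Gantt: | 105 0-2 | 100 2-5 | 102 5-8 | 106 8-11 | 103 11-19 | 104 19-28 | 101 28-38 |
Completion: 100=5  101=38  102=8  103=19  104=28  105=2  106=11
Turnaround (C−A): 100=5  101=31  102=8  103=13  104=27  105=2  106=5
Waiting(101) = turnaround − burst = 31 − 10 = 21

21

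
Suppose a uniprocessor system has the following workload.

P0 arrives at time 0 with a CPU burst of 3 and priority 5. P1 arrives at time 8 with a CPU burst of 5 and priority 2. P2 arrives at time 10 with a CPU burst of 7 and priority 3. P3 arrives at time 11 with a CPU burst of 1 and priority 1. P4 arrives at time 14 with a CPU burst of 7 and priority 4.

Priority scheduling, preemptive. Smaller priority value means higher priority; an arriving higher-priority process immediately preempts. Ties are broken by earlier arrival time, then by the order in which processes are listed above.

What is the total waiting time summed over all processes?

Gantt: | P0 0-3 | idle 3-8 | P1 8-11 | P3 11-12 | P1 12-14 | P2 14-21 | P4 21-28 |
Completion: P0=3  P1=14  P2=21  P3=12  P4=28
Waiting = turnaround − burst: P0=0, P1=1, P2=4, P3=0, P4=7
Total waiting = 0 + 1 + 4 + 0 + 7 = 12

12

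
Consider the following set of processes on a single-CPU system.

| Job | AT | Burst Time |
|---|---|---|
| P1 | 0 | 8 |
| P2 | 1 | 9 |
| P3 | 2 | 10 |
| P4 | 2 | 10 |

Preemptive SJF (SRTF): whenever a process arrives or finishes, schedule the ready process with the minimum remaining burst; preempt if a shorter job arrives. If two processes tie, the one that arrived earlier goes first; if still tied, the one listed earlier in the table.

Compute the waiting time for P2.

Schedule: | P1 0-8 | P2 8-17 | P3 17-27 | P4 27-37 |
Completion: P1=8  P2=17  P3=27  P4=37
Waiting(P2) = turnaround − burst = 16 − 9 = 7

7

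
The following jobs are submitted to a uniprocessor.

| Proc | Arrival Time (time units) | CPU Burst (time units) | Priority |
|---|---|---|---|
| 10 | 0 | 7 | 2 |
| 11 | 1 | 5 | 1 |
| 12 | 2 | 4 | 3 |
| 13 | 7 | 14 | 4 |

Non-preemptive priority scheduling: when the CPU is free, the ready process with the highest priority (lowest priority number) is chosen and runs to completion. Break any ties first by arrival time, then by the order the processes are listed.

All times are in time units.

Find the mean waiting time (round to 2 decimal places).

6.25

Gantt: | 10 0-7 | 11 7-12 | 12 12-16 | 13 16-30 |
Completion: 10=7  11=12  12=16  13=30
Turnaround (C−A): 10=7  11=11  12=14  13=23
Waiting times: 10=0, 11=6, 12=10, 13=9
Average waiting = (0+6+10+9) / 4 = 25/4 = 6.25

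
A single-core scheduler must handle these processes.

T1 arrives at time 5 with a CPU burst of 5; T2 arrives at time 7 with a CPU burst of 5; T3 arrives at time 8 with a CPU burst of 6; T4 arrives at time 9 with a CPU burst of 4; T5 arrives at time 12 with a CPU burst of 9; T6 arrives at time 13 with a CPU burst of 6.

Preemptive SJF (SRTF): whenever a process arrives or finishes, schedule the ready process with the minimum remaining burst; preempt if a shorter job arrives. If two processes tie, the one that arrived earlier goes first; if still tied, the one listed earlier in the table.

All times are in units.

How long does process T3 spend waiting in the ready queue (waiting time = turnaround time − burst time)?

Schedule: | idle 0-5 | T1 5-10 | T4 10-14 | T2 14-19 | T3 19-25 | T6 25-31 | T5 31-40 |
Completion: T1=10  T2=19  T3=25  T4=14  T5=40  T6=31
Turnaround (C−A): T1=5  T2=12  T3=17  T4=5  T5=28  T6=18
Waiting(T3) = turnaround − burst = 17 − 6 = 11

11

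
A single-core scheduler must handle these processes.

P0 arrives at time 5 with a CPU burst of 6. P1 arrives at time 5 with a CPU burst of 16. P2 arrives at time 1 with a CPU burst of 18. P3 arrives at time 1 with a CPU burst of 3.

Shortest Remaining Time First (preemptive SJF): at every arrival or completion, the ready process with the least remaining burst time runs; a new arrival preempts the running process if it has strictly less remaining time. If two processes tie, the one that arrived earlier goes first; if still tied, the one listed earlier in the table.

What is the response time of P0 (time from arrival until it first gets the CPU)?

Timeline: | idle 0-1 | P3 1-4 | P2 4-5 | P0 5-11 | P1 11-27 | P2 27-44 |
Completion: P0=11  P1=27  P2=44  P3=4
Response(P0) = first start − arrival = 5 − 5 = 0

0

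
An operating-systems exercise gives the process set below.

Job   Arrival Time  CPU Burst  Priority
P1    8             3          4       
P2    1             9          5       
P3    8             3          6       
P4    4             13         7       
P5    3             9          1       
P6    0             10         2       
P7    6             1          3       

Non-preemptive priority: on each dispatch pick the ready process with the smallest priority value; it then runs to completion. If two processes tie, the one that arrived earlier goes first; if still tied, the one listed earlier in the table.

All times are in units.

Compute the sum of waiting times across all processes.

109

Gantt: | P6 0-10 | P5 10-19 | P7 19-20 | P1 20-23 | P2 23-32 | P3 32-35 | P4 35-48 |
Completion: P1=23  P2=32  P3=35  P4=48  P5=19  P6=10  P7=20
Turnaround (C−A): P1=15  P2=31  P3=27  P4=44  P5=16  P6=10  P7=14
Waiting = turnaround − burst: P1=12, P2=22, P3=24, P4=31, P5=7, P6=0, P7=13
Total waiting = 12 + 22 + 24 + 31 + 7 + 0 + 13 = 109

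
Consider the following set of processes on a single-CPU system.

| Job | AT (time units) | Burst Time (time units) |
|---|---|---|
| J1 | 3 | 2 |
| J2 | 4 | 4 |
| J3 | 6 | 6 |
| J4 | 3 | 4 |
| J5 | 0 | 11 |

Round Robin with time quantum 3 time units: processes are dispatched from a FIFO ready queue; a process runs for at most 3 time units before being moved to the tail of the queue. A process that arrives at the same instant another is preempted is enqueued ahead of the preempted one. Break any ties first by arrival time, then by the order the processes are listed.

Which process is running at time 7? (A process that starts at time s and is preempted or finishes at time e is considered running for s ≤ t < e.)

J4

Gantt: | J5 0-3 | J1 3-5 | J4 5-8 | J5 8-11 | J2 11-14 | J3 14-17 | J4 17-18 | J5 18-21 | J2 21-22 | J3 22-25 | J5 25-27 |
Completion: J1=5  J2=22  J3=25  J4=18  J5=27
Turnaround (C−A): J1=2  J2=18  J3=19  J4=15  J5=27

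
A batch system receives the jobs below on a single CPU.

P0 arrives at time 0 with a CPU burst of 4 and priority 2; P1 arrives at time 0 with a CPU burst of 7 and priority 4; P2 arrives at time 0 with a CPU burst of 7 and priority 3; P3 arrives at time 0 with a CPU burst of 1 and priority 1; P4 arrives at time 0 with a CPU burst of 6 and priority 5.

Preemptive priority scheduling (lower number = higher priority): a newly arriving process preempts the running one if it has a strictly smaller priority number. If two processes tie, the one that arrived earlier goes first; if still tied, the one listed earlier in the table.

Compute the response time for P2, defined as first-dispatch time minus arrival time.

5

Gantt: | P3 0-1 | P0 1-5 | P2 5-12 | P1 12-19 | P4 19-25 |
Completion: P0=5  P1=19  P2=12  P3=1  P4=25
Turnaround (C−A): P0=5  P1=19  P2=12  P3=1  P4=25
Response(P2) = first start − arrival = 5 − 0 = 5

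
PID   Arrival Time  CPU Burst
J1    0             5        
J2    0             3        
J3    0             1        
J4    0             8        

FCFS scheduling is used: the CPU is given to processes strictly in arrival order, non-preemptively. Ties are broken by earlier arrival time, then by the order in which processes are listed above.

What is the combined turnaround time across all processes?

39

Schedule: | J1 0-5 | J2 5-8 | J3 8-9 | J4 9-17 |
Completion: J1=5  J2=8  J3=9  J4=17
Turnaround (C−A): J1=5  J2=8  J3=9  J4=17
Turnaround = completion − arrival: J1=5, J2=8, J3=9, J4=17
Total turnaround = 5 + 8 + 9 + 17 = 39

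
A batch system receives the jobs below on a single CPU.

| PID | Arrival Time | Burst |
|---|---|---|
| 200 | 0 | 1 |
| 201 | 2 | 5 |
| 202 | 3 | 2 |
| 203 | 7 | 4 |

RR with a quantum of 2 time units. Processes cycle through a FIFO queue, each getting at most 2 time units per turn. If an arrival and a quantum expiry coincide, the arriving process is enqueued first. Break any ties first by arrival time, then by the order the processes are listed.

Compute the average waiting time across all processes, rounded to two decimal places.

Timeline: | 200 0-1 | idle 1-2 | 201 2-4 | 202 4-6 | 201 6-8 | 203 8-10 | 201 10-11 | 203 11-13 |
Completion: 200=1  201=11  202=6  203=13
Waiting times: 200=0, 201=4, 202=1, 203=2
Average waiting = (0+4+1+2) / 4 = 7/4 = 1.75

1.75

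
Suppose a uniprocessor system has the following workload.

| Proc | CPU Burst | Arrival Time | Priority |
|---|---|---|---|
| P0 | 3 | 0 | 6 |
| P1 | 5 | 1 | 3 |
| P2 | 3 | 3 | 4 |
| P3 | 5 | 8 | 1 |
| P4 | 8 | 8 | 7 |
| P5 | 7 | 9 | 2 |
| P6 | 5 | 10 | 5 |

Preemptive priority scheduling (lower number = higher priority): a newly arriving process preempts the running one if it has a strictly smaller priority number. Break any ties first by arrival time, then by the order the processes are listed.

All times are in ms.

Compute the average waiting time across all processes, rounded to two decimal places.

Timeline: | P0 0-1 | P1 1-6 | P2 6-8 | P3 8-13 | P5 13-20 | P2 20-21 | P6 21-26 | P0 26-28 | P4 28-36 |
Completion: P0=28  P1=6  P2=21  P3=13  P4=36  P5=20  P6=26
Turnaround (C−A): P0=28  P1=5  P2=18  P3=5  P4=28  P5=11  P6=16
Waiting times: P0=25, P1=0, P2=15, P3=0, P4=20, P5=4, P6=11
Average waiting = (25+0+15+0+20+4+11) / 7 = 75/7 = 10.71

10.71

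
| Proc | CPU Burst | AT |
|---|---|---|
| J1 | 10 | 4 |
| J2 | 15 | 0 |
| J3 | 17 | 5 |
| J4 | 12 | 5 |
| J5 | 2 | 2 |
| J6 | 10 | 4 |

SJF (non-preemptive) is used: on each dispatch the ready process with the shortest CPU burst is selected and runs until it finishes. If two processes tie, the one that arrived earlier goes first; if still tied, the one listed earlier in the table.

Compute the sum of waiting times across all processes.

125

Schedule: | J2 0-15 | J5 15-17 | J1 17-27 | J6 27-37 | J4 37-49 | J3 49-66 |
Completion: J1=27  J2=15  J3=66  J4=49  J5=17  J6=37
Turnaround (C−A): J1=23  J2=15  J3=61  J4=44  J5=15  J6=33
Waiting = turnaround − burst: J1=13, J2=0, J3=44, J4=32, J5=13, J6=23
Total waiting = 13 + 0 + 44 + 32 + 13 + 23 = 125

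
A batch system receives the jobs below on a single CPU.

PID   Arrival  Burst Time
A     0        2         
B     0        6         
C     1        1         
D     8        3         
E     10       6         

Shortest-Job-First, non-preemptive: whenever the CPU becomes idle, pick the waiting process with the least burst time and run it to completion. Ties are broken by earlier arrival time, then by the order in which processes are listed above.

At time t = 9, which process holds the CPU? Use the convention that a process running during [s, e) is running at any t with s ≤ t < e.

Timeline: | A 0-2 | C 2-3 | B 3-9 | D 9-12 | E 12-18 |
Completion: A=2  B=9  C=3  D=12  E=18
Turnaround (C−A): A=2  B=9  C=2  D=4  E=8

D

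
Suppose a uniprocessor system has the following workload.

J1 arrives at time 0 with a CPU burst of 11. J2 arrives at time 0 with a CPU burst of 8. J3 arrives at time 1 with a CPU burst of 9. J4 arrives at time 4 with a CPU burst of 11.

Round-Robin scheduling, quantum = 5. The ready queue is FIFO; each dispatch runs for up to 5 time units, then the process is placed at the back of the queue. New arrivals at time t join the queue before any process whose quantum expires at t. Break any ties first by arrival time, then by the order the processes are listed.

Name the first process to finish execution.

J2

Schedule: | J1 0-5 | J2 5-10 | J3 10-15 | J4 15-20 | J1 20-25 | J2 25-28 | J3 28-32 | J4 32-37 | J1 37-38 | J4 38-39 |
Completion: J1=38  J2=28  J3=32  J4=39
Finish order: J2 → J3 → J1 → J4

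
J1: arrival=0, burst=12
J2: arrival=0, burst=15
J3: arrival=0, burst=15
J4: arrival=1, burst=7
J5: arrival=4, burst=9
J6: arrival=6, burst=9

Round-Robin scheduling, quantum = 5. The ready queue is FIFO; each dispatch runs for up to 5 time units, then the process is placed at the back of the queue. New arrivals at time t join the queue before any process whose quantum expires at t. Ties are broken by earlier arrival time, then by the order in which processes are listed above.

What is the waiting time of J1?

41

Timeline: | J1 0-5 | J2 5-10 | J3 10-15 | J4 15-20 | J5 20-25 | J1 25-30 | J6 30-35 | J2 35-40 | J3 40-45 | J4 45-47 | J5 47-51 | J1 51-53 | J6 53-57 | J2 57-62 | J3 62-67 |
Completion: J1=53  J2=62  J3=67  J4=47  J5=51  J6=57
Waiting(J1) = turnaround − burst = 53 − 12 = 41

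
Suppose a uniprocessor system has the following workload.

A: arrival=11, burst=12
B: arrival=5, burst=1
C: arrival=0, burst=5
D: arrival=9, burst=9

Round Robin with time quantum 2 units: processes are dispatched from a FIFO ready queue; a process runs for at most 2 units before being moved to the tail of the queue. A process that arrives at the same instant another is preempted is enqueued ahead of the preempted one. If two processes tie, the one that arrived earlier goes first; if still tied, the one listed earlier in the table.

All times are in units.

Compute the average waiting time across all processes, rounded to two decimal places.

3.75

Timeline: | C 0-5 | B 5-6 | idle 6-9 | D 9-11 | A 11-13 | D 13-15 | A 15-17 | D 17-19 | A 19-21 | D 21-23 | A 23-25 | D 25-26 | A 26-30 |
Completion: A=30  B=6  C=5  D=26
Waiting times: A=7, B=0, C=0, D=8
Average waiting = (7+0+0+8) / 4 = 15/4 = 3.75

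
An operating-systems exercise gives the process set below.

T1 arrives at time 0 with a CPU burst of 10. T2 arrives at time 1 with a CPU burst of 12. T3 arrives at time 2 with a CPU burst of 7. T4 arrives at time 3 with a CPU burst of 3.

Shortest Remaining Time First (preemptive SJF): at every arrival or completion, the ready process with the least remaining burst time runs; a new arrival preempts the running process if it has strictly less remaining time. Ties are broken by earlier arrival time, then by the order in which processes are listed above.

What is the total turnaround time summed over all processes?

Gantt: | T1 0-2 | T3 2-3 | T4 3-6 | T3 6-12 | T1 12-20 | T2 20-32 |
Completion: T1=20  T2=32  T3=12  T4=6
Turnaround = completion − arrival: T1=20, T2=31, T3=10, T4=3
Total turnaround = 20 + 31 + 10 + 3 = 64

64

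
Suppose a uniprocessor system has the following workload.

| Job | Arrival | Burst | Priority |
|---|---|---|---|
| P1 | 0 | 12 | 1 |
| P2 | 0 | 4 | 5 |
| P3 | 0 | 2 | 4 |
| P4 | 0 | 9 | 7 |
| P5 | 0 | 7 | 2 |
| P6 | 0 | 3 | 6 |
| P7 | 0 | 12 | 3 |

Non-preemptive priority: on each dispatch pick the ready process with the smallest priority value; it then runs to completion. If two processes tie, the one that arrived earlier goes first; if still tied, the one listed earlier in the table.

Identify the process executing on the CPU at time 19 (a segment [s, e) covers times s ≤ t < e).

Schedule: | P1 0-12 | P5 12-19 | P7 19-31 | P3 31-33 | P2 33-37 | P6 37-40 | P4 40-49 |
Completion: P1=12  P2=37  P3=33  P4=49  P5=19  P6=40  P7=31
Turnaround (C−A): P1=12  P2=37  P3=33  P4=49  P5=19  P6=40  P7=31

P7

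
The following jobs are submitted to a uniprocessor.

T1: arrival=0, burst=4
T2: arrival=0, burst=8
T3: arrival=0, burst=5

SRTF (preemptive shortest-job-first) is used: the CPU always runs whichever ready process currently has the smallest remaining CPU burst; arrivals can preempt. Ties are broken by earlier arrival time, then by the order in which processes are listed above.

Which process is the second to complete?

T3

Gantt: | T1 0-4 | T3 4-9 | T2 9-17 |
Completion: T1=4  T2=17  T3=9
Turnaround (C−A): T1=4  T2=17  T3=9
Finish order: T1 → T3 → T2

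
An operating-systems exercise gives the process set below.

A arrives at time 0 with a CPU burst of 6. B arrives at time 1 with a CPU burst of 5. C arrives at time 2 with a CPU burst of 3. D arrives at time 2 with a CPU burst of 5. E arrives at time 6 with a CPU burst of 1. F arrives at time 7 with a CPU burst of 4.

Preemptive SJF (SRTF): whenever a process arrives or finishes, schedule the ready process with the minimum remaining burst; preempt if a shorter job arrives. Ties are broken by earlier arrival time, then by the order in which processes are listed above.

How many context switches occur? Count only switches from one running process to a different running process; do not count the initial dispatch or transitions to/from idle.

Schedule: | A 0-2 | C 2-5 | A 5-6 | E 6-7 | A 7-10 | F 10-14 | B 14-19 | D 19-24 |
Completion: A=10  B=19  C=5  D=24  E=7  F=14

7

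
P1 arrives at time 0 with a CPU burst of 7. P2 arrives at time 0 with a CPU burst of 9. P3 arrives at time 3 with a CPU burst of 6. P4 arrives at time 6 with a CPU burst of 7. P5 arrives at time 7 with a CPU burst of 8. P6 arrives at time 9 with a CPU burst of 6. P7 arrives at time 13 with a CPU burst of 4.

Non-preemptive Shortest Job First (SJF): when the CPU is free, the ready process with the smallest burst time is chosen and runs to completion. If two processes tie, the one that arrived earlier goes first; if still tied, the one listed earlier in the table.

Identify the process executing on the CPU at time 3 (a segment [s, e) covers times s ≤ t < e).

Schedule: | P1 0-7 | P3 7-13 | P7 13-17 | P6 17-23 | P4 23-30 | P5 30-38 | P2 38-47 |
Completion: P1=7  P2=47  P3=13  P4=30  P5=38  P6=23  P7=17

P1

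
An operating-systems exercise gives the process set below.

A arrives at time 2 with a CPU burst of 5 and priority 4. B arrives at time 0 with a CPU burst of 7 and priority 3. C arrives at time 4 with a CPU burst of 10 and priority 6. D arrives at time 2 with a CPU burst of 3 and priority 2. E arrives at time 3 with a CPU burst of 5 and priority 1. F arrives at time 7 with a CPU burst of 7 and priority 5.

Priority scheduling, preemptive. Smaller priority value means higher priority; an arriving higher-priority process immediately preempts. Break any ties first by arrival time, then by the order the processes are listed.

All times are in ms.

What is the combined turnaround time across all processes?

99

Gantt: | B 0-2 | D 2-3 | E 3-8 | D 8-10 | B 10-15 | A 15-20 | F 20-27 | C 27-37 |
Completion: A=20  B=15  C=37  D=10  E=8  F=27
Turnaround (C−A): A=18  B=15  C=33  D=8  E=5  F=20
Turnaround = completion − arrival: A=18, B=15, C=33, D=8, E=5, F=20
Total turnaround = 18 + 15 + 33 + 8 + 5 + 20 = 99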